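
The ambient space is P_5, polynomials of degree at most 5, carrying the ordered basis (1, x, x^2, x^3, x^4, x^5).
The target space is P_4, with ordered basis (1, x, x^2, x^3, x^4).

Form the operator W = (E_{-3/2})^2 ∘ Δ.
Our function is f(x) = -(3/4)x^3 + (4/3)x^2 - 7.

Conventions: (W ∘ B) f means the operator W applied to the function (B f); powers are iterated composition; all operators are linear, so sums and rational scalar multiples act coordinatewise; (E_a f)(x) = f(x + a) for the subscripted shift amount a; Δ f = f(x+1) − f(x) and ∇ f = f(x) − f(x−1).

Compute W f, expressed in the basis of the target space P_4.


Δ f = -(9/4)x^2 + (5/12)x + 7/12
E_{-3/2} Δ f = -(9/4)x^2 + (43/6)x - 245/48
E_{-3/2} E_{-3/2} Δ f = -(9/4)x^2 + (167/12)x - 251/12

the result is g(x) = -(9/4)x^2 + (167/12)x - 251/12


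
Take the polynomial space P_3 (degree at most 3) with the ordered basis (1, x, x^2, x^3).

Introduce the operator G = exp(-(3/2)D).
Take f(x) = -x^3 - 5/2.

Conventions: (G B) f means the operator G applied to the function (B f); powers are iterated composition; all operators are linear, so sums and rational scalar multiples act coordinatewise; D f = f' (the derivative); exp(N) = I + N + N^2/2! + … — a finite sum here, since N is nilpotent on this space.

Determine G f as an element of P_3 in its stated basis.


the result is g(x) = -x^3 + (9/2)x^2 - (27/4)x + 7/8

order-1 term: (9/2)x^2
order-2 term: -(27/4)x
order-3 term: 27/8
the series for exp(-(3/2)D) f terminates at order 3
exp(-(3/2)D) f = -x^3 + (9/2)x^2 - (27/4)x + 7/8


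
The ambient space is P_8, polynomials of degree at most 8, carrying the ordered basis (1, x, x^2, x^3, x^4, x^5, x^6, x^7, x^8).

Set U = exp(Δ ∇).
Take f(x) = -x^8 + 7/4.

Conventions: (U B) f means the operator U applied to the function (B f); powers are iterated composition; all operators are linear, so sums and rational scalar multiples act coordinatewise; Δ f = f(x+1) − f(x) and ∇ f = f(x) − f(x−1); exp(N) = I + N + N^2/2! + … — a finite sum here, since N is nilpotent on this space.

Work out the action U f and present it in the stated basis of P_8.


order-1 term: -56x^6 - 140x^4 - 56x^2 - 2
order-2 term: -840x^4 - 1680x^2 - 252
order-3 term: -3360x^2 - 1680
order-4 term: -1680
the series for exp(Δ ∇) f terminates at order 4
exp(Δ ∇) f = -x^8 - 56x^6 - 980x^4 - 5096x^2 - 14449/4

the image equals g(x) = -x^8 - 56x^6 - 980x^4 - 5096x^2 - 14449/4


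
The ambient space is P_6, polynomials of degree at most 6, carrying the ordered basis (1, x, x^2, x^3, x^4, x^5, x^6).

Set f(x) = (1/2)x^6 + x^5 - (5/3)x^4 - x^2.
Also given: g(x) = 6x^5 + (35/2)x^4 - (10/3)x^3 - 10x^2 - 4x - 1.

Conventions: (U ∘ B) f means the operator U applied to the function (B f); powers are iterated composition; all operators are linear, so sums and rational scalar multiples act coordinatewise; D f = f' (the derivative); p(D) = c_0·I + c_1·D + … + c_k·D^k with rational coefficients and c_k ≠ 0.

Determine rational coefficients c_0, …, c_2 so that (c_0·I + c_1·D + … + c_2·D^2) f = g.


D^0 f = (1/2)x^6 + x^5 - (5/3)x^4 - x^2
D^1 f = 3x^5 + 5x^4 - (20/3)x^3 - 2x
D^2 f = 15x^4 + 20x^3 - 20x^2 - 2
matching coefficients of g against c_0 f + c_1 Df + … from the top degree down determines the c_i
solution: c_0 = 0, c_1 = 2, c_2 = 1/2

p(D) = 2·D + (1/2)·D^2, i.e. c_0 = 0, c_1 = 2, c_2 = 1/2


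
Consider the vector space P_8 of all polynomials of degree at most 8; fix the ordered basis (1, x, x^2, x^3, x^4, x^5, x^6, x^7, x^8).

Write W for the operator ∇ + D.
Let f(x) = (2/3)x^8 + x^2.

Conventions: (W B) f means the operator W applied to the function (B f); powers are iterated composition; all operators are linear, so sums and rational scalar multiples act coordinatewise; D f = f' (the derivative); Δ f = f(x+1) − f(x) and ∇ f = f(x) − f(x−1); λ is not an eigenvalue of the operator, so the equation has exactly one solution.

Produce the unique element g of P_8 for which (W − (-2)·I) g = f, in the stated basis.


write g with unknown coordinates in the stated basis and equate coefficients in (W − (-2)·I) g = f
solving from the highest basis element down gives g = (1/3)x^8 - (8/3)x^7 + (70/3)x^6 - (532/3)x^5 + 1120x^4 - 5656x^3 + (128537/6)x^2 - (162281/3)x + 819539/12
check: W g = (16/3)x^7 - (140/3)x^6 + (1064/3)x^5 - 2240x^4 + 11312x^3 - (128534/3)x^2 + (324562/3)x - 819539/6
so W g − (-2)·g = (2/3)x^8 + x^2 = f ✓

the result is g(x) = (1/3)x^8 - (8/3)x^7 + (70/3)x^6 - (532/3)x^5 + 1120x^4 - 5656x^3 + (128537/6)x^2 - (162281/3)x + 819539/12


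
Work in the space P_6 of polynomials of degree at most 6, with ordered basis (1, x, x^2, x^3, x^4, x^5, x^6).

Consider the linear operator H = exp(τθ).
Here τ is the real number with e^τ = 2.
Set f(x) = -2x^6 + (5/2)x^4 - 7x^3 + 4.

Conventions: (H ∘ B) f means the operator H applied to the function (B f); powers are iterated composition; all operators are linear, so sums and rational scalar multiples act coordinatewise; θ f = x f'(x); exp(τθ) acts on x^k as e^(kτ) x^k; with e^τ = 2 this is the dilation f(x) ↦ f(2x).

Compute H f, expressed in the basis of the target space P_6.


g(x) = -128x^6 + 40x^4 - 56x^3 + 4

exp(τθ) x^k = e^(kτ) x^k; with e^τ = 2 this sends x^k to 2^k x^k
x^3 ↦ 8 x^3
x^4 ↦ 16 x^4
x^6 ↦ 64 x^6
applying this coordinatewise to f: exp(τθ) f = -128x^6 + 40x^4 - 56x^3 + 4


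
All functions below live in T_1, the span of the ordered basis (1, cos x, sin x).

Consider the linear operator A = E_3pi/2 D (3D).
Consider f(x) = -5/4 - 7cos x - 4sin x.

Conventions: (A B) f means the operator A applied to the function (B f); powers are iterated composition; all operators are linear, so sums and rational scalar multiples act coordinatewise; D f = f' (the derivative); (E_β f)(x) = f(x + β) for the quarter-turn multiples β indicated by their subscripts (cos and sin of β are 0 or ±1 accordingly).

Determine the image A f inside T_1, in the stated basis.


D f = -4cos x + 7sin x
(3D) f = -12cos x + 21sin x
D (3D) f = 21cos x + 12sin x
E_3pi/2 D (3D) f = -12cos x + 21sin x

the result is g(x) = -12cos x + 21sin x


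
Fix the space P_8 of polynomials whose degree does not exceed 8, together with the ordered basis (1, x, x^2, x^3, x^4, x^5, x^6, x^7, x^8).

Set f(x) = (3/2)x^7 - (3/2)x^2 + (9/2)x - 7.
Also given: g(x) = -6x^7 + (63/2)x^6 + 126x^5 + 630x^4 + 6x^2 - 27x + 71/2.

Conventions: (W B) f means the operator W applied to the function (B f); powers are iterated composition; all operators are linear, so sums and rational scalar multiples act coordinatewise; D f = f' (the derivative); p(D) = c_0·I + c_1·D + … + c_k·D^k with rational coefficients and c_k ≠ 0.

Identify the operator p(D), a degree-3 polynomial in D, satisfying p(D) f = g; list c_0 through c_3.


D^0 f = (3/2)x^7 - (3/2)x^2 + (9/2)x - 7
D^1 f = (21/2)x^6 - 3x + 9/2
D^2 f = 63x^5 - 3
D^3 f = 315x^4
matching coefficients of g against c_0 f + c_1 Df + … from the top degree down determines the c_i
solution: c_0 = -4, c_1 = 3, c_2 = 2, c_3 = 2

p(D) = -4·I + 3·D + 2·D^2 + 2·D^3, i.e. c_0 = -4, c_1 = 3, c_2 = 2, c_3 = 2


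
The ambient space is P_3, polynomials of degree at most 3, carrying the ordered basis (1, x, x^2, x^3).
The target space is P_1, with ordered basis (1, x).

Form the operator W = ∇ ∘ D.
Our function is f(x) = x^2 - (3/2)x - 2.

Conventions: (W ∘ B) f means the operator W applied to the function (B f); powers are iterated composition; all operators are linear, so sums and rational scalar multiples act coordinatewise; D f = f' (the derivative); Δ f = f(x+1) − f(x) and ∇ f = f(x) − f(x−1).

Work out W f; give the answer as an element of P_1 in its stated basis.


D f = 2x - 3/2
∇ D f = 2

the image equals g(x) = 2


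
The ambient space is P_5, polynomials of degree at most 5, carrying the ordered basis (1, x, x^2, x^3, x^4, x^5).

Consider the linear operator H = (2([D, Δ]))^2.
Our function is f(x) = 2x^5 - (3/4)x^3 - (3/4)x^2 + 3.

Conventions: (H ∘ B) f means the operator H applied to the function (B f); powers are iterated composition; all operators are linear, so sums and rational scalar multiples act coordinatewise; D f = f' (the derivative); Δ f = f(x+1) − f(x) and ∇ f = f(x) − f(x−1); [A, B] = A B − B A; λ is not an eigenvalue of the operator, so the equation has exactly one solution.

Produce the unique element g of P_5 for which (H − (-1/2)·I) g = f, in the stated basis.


write g with unknown coordinates in the stated basis and equate coefficients in (H − (-1/2)·I) g = f
solving from the highest basis element down gives g = 4x^5 - (3/2)x^3 - (3/2)x^2 + 6
check: H g = 0
so H g − (-1/2)·g = 2x^5 - (3/4)x^3 - (3/4)x^2 + 3 = f ✓

g(x) = 4x^5 - (3/2)x^3 - (3/2)x^2 + 6


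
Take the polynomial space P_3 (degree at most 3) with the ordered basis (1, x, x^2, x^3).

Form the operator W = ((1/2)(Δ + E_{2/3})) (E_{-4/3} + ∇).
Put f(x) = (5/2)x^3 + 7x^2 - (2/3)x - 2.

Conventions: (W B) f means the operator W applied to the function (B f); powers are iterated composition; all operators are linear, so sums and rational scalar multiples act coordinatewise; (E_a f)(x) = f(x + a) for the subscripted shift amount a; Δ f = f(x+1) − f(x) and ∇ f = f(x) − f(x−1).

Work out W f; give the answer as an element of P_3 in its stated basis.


E_{-4/3} f = (5/2)x^3 - 3x^2 - 6x + 146/27
∇ f = (15/2)x^2 + (13/2)x - 31/6
(E_{-4/3} + ∇) f = (5/2)x^3 + (9/2)x^2 + (1/2)x + 13/54
Δ (E_{-4/3} + ∇) f = (15/2)x^2 + (33/2)x + 15/2
E_{2/3} (E_{-4/3} + ∇) f = (5/2)x^3 + (19/2)x^2 + (59/6)x + 179/54
(Δ + E_{2/3}) (E_{-4/3} + ∇) f = (5/2)x^3 + 17x^2 + (79/3)x + 292/27
((1/2)(Δ + E_{2/3})) (E_{-4/3} + ∇) f = (5/4)x^3 + (17/2)x^2 + (79/6)x + 146/27

the image equals g(x) = (5/4)x^3 + (17/2)x^2 + (79/6)x + 146/27


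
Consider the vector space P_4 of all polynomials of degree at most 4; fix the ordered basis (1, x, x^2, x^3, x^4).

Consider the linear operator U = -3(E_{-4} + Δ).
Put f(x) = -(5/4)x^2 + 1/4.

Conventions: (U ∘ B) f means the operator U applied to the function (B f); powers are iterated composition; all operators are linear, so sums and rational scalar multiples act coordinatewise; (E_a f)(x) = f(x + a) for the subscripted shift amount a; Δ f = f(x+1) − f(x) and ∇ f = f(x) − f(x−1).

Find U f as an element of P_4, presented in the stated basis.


E_{-4} f = -(5/4)x^2 + 10x - 79/4
Δ f = -(5/2)x - 5/4
(E_{-4} + Δ) f = -(5/4)x^2 + (15/2)x - 21
(-3(E_{-4} + Δ)) f = (15/4)x^2 - (45/2)x + 63

the result is g(x) = (15/4)x^2 - (45/2)x + 63


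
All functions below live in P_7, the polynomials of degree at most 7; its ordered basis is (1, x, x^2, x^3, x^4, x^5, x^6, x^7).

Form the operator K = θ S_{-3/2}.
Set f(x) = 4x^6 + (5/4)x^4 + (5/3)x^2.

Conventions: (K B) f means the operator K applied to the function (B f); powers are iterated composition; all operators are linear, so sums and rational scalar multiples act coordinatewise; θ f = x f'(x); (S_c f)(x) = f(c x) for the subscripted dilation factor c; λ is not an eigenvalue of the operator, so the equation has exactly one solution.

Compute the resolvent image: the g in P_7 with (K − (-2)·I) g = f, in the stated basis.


the result is g(x) = (128/2251)x^6 + (5/89)x^4 + (10/39)x^2

write g with unknown coordinates in the stated basis and equate coefficients in (K − (-2)·I) g = f
solving from the highest basis element down gives g = (128/2251)x^6 + (5/89)x^4 + (10/39)x^2
check: K g = (8748/2251)x^6 + (405/356)x^4 + (15/13)x^2
so K g − (-2)·g = 4x^6 + (5/4)x^4 + (5/3)x^2 = f ✓


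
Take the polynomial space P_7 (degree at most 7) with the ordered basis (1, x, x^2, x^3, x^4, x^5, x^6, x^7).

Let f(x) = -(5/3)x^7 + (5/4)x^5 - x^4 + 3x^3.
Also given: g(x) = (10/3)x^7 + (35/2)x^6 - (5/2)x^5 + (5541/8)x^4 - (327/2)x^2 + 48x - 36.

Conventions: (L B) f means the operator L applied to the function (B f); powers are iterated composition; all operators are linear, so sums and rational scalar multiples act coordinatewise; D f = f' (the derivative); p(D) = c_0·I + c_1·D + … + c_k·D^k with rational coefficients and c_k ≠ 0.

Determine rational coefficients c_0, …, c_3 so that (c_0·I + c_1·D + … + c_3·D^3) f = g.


D^0 f = -(5/3)x^7 + (5/4)x^5 - x^4 + 3x^3
D^1 f = -(35/3)x^6 + (25/4)x^4 - 4x^3 + 9x^2
D^2 f = -70x^5 + 25x^3 - 12x^2 + 18x
D^3 f = -350x^4 + 75x^2 - 24x + 18
matching coefficients of g against c_0 f + c_1 Df + … from the top degree down determines the c_i
solution: c_0 = -2, c_1 = -3/2, c_2 = 0, c_3 = -2

c_0 = -2, c_1 = -3/2, c_2 = 0, c_3 = -2


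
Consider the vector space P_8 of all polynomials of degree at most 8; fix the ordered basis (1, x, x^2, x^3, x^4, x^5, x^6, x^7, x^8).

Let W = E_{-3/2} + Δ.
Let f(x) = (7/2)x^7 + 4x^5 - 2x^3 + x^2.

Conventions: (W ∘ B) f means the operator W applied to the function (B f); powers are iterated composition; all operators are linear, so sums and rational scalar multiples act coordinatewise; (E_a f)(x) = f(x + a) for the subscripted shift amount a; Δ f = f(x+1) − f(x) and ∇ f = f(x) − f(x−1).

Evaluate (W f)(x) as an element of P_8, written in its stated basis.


E_{-3/2} f = (7/2)x^7 - (147/4)x^6 + (1355/8)x^5 - (7095/16)x^4 + (22661/32)x^3 - (43721/64)x^2 + (46569/128)x - 20781/256
Δ f = (49/2)x^6 + (147/2)x^5 + (285/2)x^4 + (325/2)x^3 + (215/2)x^2 + (81/2)x + 13/2
(E_{-3/2} + Δ) f = (7/2)x^7 - (49/4)x^6 + (1943/8)x^5 - (4815/16)x^4 + (27861/32)x^3 - (36841/64)x^2 + (51753/128)x - 19117/256

g(x) = (7/2)x^7 - (49/4)x^6 + (1943/8)x^5 - (4815/16)x^4 + (27861/32)x^3 - (36841/64)x^2 + (51753/128)x - 19117/256


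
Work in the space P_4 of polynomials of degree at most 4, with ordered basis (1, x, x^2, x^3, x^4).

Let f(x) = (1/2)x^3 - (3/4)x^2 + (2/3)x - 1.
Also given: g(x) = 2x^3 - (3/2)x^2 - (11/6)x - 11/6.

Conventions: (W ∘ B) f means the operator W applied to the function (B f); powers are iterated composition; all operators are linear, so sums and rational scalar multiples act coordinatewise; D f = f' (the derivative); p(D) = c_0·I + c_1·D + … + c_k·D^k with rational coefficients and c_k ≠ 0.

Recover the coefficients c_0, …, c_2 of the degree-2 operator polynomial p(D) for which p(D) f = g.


c_0 = 4, c_1 = 1, c_2 = -1

D^0 f = (1/2)x^3 - (3/4)x^2 + (2/3)x - 1
D^1 f = (3/2)x^2 - (3/2)x + 2/3
D^2 f = 3x - 3/2
matching coefficients of g against c_0 f + c_1 Df + … from the top degree down determines the c_i
solution: c_0 = 4, c_1 = 1, c_2 = -1


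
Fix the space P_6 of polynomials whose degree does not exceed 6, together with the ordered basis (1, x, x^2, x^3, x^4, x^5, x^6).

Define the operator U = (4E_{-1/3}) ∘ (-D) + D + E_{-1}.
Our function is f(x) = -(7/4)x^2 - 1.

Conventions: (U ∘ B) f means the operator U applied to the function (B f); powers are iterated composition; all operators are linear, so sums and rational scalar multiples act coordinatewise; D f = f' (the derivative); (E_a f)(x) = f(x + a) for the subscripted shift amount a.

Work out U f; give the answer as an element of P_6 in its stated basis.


D f = -(7/2)x
(-D) f = (7/2)x
E_{-1/3} (-D) f = (7/2)x - 7/6
(4E_{-1/3}) (-D) f = 14x - 14/3
D f = -(7/2)x
E_{-1} f = -(7/4)x^2 + (7/2)x - 11/4
((4E_{-1/3}) ∘ (-D) + D + E_{-1}) f = -(7/4)x^2 + 14x - 89/12

the image equals g(x) = -(7/4)x^2 + 14x - 89/12


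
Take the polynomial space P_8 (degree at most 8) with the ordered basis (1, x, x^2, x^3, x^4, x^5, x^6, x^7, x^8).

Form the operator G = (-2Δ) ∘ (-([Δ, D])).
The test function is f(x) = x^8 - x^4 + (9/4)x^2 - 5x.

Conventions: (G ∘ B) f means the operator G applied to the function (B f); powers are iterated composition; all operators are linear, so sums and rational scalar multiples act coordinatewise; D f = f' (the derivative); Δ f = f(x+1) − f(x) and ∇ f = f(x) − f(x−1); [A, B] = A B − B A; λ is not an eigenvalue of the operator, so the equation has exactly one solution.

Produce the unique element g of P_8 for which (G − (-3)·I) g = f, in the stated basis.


write g with unknown coordinates in the stated basis and equate coefficients in (G − (-3)·I) g = f
solving from the highest basis element down gives g = (1/3)x^8 - (1/3)x^4 + (3/4)x^2 - (5/3)x
check: G g = 0
so G g − (-3)·g = x^8 - x^4 + (9/4)x^2 - 5x = f ✓

g(x) = (1/3)x^8 - (1/3)x^4 + (3/4)x^2 - (5/3)x


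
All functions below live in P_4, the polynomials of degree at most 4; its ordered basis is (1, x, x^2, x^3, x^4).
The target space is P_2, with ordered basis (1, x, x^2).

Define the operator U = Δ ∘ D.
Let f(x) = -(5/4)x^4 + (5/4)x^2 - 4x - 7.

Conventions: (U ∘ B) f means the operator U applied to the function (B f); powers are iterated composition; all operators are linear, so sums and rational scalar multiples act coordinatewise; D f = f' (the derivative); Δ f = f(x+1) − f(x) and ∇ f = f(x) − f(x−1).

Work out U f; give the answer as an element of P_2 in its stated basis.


D f = -5x^3 + (5/2)x - 4
Δ D f = -15x^2 - 15x - 5/2

g(x) = -15x^2 - 15x - 5/2


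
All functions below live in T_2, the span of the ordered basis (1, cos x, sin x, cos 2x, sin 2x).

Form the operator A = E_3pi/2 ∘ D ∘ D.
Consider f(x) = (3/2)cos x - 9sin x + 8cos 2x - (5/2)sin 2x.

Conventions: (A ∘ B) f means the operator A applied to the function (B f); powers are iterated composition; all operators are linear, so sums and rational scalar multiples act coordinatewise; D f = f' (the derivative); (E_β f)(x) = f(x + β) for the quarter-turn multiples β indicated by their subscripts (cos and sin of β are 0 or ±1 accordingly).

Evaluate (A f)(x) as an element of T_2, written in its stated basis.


g(x) = -9cos x - (3/2)sin x + 32cos 2x - 10sin 2x

D f = -9cos x - (3/2)sin x - 5cos 2x - 16sin 2x
D D f = -(3/2)cos x + 9sin x - 32cos 2x + 10sin 2x
E_3pi/2 D D f = -9cos x - (3/2)sin x + 32cos 2x - 10sin 2x


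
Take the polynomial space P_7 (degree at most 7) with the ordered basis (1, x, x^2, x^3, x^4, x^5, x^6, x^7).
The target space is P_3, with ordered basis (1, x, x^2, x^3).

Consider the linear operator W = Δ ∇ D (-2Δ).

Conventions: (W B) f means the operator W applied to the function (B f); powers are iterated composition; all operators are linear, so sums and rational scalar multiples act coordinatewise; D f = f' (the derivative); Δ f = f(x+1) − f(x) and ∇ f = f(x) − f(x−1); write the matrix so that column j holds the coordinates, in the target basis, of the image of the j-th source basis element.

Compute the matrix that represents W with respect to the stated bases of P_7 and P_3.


image of 1: 0
image of x: 0
image of x^2: 0
image of x^3: 0
image of x^4: -48
image of x^5: -240x - 120
image of x^6: -720x^2 - 720x - 360
image of x^7: -1680x^3 - 2520x^2 - 2520x - 840
each image's coordinates form column j of the matrix

the matrix is [[0, 0, 0, 0, -48, -120, -360, -840]; [0, 0, 0, 0, 0, -240, -720, -2520]; [0, 0, 0, 0, 0, 0, -720, -2520]; [0, 0, 0, 0, 0, 0, 0, -1680]] (rows listed top to bottom)


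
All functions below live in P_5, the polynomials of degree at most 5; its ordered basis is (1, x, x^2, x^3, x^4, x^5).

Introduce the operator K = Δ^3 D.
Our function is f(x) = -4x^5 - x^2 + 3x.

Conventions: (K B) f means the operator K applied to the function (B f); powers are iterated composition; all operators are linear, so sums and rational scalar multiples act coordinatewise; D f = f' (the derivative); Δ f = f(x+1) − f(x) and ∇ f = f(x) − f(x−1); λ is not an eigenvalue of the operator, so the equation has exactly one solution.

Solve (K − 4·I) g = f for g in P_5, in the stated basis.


the result is g(x) = x^5 + (1/4)x^2 + (117/4)x + 45

write g with unknown coordinates in the stated basis and equate coefficients in (K − 4·I) g = f
solving from the highest basis element down gives g = x^5 + (1/4)x^2 + (117/4)x + 45
check: K g = 120x + 180
so K g − 4·g = -4x^5 - x^2 + 3x = f ✓


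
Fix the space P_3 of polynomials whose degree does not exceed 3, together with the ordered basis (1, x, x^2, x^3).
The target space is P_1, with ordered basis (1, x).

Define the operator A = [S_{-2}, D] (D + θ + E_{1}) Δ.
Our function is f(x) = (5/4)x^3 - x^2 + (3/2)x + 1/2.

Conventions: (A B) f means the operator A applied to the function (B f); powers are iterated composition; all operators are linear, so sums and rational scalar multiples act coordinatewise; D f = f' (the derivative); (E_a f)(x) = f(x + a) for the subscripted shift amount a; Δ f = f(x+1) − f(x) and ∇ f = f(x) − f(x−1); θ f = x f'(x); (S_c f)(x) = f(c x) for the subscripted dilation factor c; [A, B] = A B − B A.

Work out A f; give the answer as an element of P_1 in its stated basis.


the result is g(x) = -135x + 111/2

Δ f = (15/4)x^2 + (7/4)x + 7/4
D Δ f = (15/2)x + 7/4
θ Δ f = (15/2)x^2 + (7/4)x
E_{1} Δ f = (15/4)x^2 + (37/4)x + 29/4
(D + θ + E_{1}) Δ f = (45/4)x^2 + (37/2)x + 9
D (D + θ + E_{1}) Δ f = (45/2)x + 37/2
S_{-2} D (D + θ + E_{1}) Δ f = -45x + 37/2
S_{-2} (D + θ + E_{1}) Δ f = 45x^2 - 37x + 9
D S_{-2} (D + θ + E_{1}) Δ f = 90x - 37
[S_{-2}, D] (D + θ + E_{1}) Δ f = -135x + 111/2


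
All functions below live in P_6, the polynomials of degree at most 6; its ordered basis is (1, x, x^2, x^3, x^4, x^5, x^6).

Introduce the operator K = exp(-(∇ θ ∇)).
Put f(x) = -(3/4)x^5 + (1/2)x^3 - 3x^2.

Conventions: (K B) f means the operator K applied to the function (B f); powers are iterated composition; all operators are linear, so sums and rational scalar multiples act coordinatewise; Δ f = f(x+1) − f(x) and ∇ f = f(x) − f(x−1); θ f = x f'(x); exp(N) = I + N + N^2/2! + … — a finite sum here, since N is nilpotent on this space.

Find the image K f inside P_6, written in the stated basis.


order-1 term: 60x^3 - (315/2)x^2 + (303/2)x - 183/4
order-2 term: -360x + 855/2
the series for exp(-(∇ θ ∇)) f terminates at order 2
exp(-(∇ θ ∇)) f = -(3/4)x^5 + (121/2)x^3 - (321/2)x^2 - (417/2)x + 1527/4

the image equals g(x) = -(3/4)x^5 + (121/2)x^3 - (321/2)x^2 - (417/2)x + 1527/4


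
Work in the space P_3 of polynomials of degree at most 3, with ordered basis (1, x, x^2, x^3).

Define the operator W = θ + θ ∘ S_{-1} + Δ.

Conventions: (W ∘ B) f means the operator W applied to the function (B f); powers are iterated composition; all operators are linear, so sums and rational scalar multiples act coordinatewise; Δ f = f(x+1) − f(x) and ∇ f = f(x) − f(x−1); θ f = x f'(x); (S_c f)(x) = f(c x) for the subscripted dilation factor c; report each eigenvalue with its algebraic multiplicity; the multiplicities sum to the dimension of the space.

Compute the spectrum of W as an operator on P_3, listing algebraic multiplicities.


image of 1: 0
image of x: 1
image of x^2: 4x^2 + 2x + 1
image of x^3: 3x^2 + 3x + 1
the matrix is upper triangular; its diagonal is (0, 0, 4, 0)
for a triangular matrix the eigenvalues are the diagonal entries, with algebraic multiplicity their repetition count

λ = 0 (multiplicity 3), λ = 4 (multiplicity 1)


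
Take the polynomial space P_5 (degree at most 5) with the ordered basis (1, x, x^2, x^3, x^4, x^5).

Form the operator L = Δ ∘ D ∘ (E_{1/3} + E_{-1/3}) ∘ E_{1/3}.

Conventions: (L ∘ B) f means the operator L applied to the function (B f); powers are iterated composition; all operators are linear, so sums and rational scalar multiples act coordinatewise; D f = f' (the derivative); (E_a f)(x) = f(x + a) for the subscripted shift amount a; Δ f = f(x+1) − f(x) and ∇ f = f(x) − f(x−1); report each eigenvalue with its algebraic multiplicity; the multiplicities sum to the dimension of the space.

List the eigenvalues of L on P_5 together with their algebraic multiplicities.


image of 1: 0
image of x: 0
image of x^2: 4
image of x^3: 12x + 10
image of x^4: 24x^2 + 40x + 64/3
image of x^5: 40x^3 + 100x^2 + (320/3)x + 1150/27
the matrix is upper triangular; its diagonal is (0, 0, 0, 0, 0, 0)
for a triangular matrix the eigenvalues are the diagonal entries, with algebraic multiplicity their repetition count

λ = 0 (multiplicity 6)


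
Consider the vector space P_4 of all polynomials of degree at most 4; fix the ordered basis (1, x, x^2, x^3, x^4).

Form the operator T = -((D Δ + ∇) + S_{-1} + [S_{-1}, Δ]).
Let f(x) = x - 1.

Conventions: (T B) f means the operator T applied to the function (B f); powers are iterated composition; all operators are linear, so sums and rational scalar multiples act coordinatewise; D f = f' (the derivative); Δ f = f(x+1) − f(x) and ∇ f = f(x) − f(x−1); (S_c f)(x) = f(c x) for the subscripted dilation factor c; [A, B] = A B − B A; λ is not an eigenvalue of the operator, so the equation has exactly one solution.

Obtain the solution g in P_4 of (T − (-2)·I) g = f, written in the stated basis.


the result is g(x) = (1/3)x

write g with unknown coordinates in the stated basis and equate coefficients in (T − (-2)·I) g = f
solving from the highest basis element down gives g = (1/3)x
check: T g = (1/3)x - 1
so T g − (-2)·g = x - 1 = f ✓


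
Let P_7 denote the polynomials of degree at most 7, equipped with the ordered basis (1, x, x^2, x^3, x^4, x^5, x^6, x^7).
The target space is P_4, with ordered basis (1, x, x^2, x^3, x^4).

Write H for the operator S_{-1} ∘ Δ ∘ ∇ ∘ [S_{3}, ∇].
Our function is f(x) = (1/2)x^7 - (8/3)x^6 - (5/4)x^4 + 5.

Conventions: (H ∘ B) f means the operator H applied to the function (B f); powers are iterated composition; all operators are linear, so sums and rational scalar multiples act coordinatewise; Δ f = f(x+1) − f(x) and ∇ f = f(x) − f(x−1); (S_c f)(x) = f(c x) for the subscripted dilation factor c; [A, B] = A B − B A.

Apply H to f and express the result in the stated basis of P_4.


∇ f = (7/2)x^6 - (53/2)x^5 + (115/2)x^4 - (455/6)x^3 + 58x^2 - (49/2)x + 53/12
S_{3} ∇ f = (5103/2)x^6 - (12879/2)x^5 + (9315/2)x^4 - (4095/2)x^3 + 522x^2 - (147/2)x + 53/12
S_{3} f = (2187/2)x^7 - 1944x^6 - (405/4)x^4 + 5
∇ S_{3} f = (15309/2)x^6 - (69255/2)x^5 + (134865/2)x^4 - (155115/2)x^3 + 52731x^2 - (39447/2)x + 12555/4
[S_{3}, ∇] f = -5103x^6 + 28188x^5 - 62775x^4 + 75510x^3 - 52209x^2 + 19650x - 9403/3
∇ [S_{3}, ∇] f = -30618x^5 + 217485x^4 - 635040x^3 + 961605x^2 - 753606x + 243435
Δ ∇ [S_{3}, ∇] f = -153090x^4 + 563760x^3 - 906390x^2 + 734940x - 240174
S_{-1} (Δ ∘ ∇) [S_{3}, ∇] f = -153090x^4 - 563760x^3 - 906390x^2 - 734940x - 240174

g(x) = -153090x^4 - 563760x^3 - 906390x^2 - 734940x - 240174


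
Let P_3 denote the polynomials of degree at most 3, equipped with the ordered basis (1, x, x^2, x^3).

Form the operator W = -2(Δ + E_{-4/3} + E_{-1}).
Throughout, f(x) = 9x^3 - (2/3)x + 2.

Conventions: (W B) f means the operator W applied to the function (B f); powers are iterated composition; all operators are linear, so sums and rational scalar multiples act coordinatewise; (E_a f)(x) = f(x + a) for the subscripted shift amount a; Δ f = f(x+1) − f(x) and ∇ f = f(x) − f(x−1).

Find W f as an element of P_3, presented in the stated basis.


g(x) = -36x^3 + 72x^2 - (604/3)x + 296/9

Δ f = 27x^2 + 27x + 25/3
E_{-4/3} f = 9x^3 - 36x^2 + (142/3)x - 166/9
E_{-1} f = 9x^3 - 27x^2 + (79/3)x - 19/3
(Δ + E_{-4/3} + E_{-1}) f = 18x^3 - 36x^2 + (302/3)x - 148/9
(-2(Δ + E_{-4/3} + E_{-1})) f = -36x^3 + 72x^2 - (604/3)x + 296/9


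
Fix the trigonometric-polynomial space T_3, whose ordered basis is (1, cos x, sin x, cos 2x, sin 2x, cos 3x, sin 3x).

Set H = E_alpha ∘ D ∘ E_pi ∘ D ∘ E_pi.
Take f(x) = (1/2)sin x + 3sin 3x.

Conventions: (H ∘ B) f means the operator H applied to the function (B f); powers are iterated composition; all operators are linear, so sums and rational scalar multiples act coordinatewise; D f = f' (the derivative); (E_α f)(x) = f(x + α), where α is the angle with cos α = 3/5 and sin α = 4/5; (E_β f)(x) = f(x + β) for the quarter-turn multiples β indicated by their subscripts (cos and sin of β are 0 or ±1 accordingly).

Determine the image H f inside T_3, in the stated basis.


the image equals g(x) = -(2/5)cos x - (3/10)sin x - (1188/125)cos 3x + (3159/125)sin 3x

E_pi f = -(1/2)sin x - 3sin 3x
D E_pi f = -(1/2)cos x - 9cos 3x
E_pi D E_pi f = (1/2)cos x + 9cos 3x
D E_pi D E_pi f = -(1/2)sin x - 27sin 3x
E_alpha D E_pi D E_pi f = -(2/5)cos x - (3/10)sin x - (1188/125)cos 3x + (3159/125)sin 3x


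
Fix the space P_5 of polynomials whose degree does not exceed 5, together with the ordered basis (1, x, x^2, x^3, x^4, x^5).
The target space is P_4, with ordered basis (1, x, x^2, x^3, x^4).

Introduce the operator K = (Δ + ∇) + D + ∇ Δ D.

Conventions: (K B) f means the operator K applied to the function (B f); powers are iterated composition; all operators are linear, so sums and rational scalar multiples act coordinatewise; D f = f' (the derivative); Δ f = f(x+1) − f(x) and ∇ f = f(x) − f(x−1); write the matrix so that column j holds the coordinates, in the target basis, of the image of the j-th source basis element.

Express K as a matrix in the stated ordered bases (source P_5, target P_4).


the matrix is [[0, 3, 0, 8, 0, 12]; [0, 0, 6, 0, 32, 0]; [0, 0, 0, 9, 0, 80]; [0, 0, 0, 0, 12, 0]; [0, 0, 0, 0, 0, 15]] (rows listed top to bottom)

image of 1: 0
image of x: 3
image of x^2: 6x
image of x^3: 9x^2 + 8
image of x^4: 12x^3 + 32x
image of x^5: 15x^4 + 80x^2 + 12
each image's coordinates form column j of the matrix


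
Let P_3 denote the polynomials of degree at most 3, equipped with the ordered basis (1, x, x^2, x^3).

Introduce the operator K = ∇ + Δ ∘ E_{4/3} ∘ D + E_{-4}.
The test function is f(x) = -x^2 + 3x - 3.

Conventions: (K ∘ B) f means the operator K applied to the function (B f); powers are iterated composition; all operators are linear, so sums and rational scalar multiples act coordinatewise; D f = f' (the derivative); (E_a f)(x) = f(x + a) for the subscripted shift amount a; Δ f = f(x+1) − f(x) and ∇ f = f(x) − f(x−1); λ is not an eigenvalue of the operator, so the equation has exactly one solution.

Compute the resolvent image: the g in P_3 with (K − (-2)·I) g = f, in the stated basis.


the image equals g(x) = -(1/3)x^2 + (1/3)x + 11/9

write g with unknown coordinates in the stated basis and equate coefficients in (K − (-2)·I) g = f
solving from the highest basis element down gives g = -(1/3)x^2 + (1/3)x + 11/9
check: K g = -(1/3)x^2 + (7/3)x - 49/9
so K g − (-2)·g = -x^2 + 3x - 3 = f ✓


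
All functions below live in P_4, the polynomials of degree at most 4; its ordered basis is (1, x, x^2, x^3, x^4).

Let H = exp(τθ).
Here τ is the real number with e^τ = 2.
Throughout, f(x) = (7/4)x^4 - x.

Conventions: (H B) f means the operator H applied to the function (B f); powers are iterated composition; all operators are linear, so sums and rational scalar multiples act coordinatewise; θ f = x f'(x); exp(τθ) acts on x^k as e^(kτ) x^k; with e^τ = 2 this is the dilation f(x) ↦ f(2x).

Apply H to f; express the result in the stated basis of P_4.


exp(τθ) x^k = e^(kτ) x^k; with e^τ = 2 this sends x^k to 2^k x^k
x ↦ 2 x
x^4 ↦ 16 x^4
applying this coordinatewise to f: exp(τθ) f = 28x^4 - 2x

the result is g(x) = 28x^4 - 2x


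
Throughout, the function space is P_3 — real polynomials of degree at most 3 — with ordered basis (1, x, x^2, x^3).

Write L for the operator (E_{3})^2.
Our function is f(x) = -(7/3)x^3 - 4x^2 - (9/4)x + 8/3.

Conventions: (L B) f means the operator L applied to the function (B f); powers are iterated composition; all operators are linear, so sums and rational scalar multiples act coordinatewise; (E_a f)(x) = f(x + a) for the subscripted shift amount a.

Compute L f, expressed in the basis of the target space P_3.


the image equals g(x) = -(7/3)x^3 - 46x^2 - (1209/4)x - 3953/6

E_{3} f = -(7/3)x^3 - 25x^2 - (357/4)x - 1237/12
E_{3} E_{3} f = -(7/3)x^3 - 46x^2 - (1209/4)x - 3953/6


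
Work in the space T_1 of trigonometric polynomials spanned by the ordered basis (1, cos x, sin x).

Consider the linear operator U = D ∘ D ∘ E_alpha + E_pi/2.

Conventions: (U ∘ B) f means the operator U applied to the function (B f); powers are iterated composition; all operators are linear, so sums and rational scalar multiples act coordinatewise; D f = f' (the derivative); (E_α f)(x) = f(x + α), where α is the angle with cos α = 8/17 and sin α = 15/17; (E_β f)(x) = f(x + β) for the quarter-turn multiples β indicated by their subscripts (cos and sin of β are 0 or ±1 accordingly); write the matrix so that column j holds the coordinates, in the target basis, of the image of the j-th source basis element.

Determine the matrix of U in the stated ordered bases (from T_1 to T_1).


image of 1: 1
image of cos x: -(8/17)cos x - (2/17)sin x
image of sin x: (2/17)cos x - (8/17)sin x
each image's coordinates form column j of the matrix

the matrix is [[1, 0, 0]; [0, -8/17, 2/17]; [0, -2/17, -8/17]] (rows listed top to bottom)


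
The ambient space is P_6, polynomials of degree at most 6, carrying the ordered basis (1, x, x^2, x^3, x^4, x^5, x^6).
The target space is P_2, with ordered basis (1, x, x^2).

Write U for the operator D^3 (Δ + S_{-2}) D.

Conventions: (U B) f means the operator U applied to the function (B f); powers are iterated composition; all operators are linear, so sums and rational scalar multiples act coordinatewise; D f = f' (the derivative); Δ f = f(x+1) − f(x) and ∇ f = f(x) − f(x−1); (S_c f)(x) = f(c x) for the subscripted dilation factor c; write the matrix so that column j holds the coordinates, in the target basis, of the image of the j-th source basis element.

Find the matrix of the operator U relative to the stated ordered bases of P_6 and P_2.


the matrix is [[0, 0, 0, 0, -192, 120, 360]; [0, 0, 0, 0, 0, 1920, 720]; [0, 0, 0, 0, 0, 0, -11520]] (rows listed top to bottom)

image of 1: 0
image of x: 0
image of x^2: 0
image of x^3: 0
image of x^4: -192
image of x^5: 1920x + 120
image of x^6: -11520x^2 + 720x + 360
each image's coordinates form column j of the matrix


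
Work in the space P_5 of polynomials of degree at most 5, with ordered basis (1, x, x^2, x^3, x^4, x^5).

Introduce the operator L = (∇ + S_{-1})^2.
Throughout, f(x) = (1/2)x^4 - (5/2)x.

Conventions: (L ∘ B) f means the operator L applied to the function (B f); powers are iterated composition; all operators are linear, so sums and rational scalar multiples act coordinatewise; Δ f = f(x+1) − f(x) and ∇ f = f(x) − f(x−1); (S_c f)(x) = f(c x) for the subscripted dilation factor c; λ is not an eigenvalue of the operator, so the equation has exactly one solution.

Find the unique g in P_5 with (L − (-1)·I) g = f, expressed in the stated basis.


write g with unknown coordinates in the stated basis and equate coefficients in (L − (-1)·I) g = f
solving from the highest basis element down gives g = (1/4)x^4 + (7/4)x - 3/2
check: L g = (1/4)x^4 - (17/4)x + 3/2
so L g − (-1)·g = (1/2)x^4 - (5/2)x = f ✓

g(x) = (1/4)x^4 + (7/4)x - 3/2


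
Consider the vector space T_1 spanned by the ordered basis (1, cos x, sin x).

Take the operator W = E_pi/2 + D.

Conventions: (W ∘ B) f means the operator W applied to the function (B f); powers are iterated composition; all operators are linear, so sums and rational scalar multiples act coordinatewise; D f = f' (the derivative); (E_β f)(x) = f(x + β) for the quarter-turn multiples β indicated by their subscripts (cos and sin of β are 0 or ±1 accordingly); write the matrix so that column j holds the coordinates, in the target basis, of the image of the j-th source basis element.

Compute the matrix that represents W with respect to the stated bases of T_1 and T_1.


image of 1: 1
image of cos x: -2sin x
image of sin x: 2cos x
each image's coordinates form column j of the matrix

the matrix is [[1, 0, 0]; [0, 0, 2]; [0, -2, 0]] (rows listed top to bottom)


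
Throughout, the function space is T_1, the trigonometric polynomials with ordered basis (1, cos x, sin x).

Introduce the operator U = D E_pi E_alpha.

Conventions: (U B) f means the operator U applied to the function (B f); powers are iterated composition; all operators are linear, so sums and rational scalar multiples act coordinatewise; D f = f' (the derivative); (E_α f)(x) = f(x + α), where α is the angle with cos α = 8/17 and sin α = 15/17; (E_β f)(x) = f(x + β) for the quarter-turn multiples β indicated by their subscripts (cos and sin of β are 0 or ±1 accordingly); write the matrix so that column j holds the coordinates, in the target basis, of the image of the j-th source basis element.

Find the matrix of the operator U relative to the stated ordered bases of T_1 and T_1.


the matrix is [[0, 0, 0]; [0, 15/17, -8/17]; [0, 8/17, 15/17]] (rows listed top to bottom)

image of 1: 0
image of cos x: (15/17)cos x + (8/17)sin x
image of sin x: -(8/17)cos x + (15/17)sin x
each image's coordinates form column j of the matrix


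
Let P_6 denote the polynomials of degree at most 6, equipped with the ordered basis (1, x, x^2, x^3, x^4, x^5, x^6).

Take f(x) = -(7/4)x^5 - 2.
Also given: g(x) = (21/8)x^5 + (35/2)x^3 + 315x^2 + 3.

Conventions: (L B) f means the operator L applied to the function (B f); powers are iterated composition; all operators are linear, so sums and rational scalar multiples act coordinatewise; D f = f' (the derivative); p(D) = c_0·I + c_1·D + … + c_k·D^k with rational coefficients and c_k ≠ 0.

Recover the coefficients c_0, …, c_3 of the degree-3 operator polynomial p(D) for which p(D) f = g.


D^0 f = -(7/4)x^5 - 2
D^1 f = -(35/4)x^4
D^2 f = -35x^3
D^3 f = -105x^2
matching coefficients of g against c_0 f + c_1 Df + … from the top degree down determines the c_i
solution: c_0 = -3/2, c_1 = 0, c_2 = -1/2, c_3 = -3

c_0 = -3/2, c_1 = 0, c_2 = -1/2, c_3 = -3


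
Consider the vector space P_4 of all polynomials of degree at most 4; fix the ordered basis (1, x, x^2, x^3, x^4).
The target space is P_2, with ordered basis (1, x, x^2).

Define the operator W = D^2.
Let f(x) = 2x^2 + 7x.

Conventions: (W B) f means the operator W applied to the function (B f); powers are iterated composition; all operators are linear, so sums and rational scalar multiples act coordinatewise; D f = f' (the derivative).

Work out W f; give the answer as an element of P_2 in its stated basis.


D f = 4x + 7
D D f = 4

the result is g(x) = 4


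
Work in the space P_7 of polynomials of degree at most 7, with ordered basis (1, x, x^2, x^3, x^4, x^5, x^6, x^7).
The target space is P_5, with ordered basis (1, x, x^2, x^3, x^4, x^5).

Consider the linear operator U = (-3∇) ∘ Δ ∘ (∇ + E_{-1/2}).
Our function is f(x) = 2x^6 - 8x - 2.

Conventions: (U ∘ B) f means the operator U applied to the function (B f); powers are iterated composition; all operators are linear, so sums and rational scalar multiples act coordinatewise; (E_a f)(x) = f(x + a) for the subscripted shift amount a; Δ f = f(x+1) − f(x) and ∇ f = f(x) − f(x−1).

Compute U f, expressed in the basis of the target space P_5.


the image equals g(x) = -180x^4 - 360x^3 + 630x^2 - 810x + 1167/4

∇ f = 12x^5 - 30x^4 + 40x^3 - 30x^2 + 12x - 10
E_{-1/2} f = 2x^6 - 6x^5 + (15/2)x^4 - 5x^3 + (15/8)x^2 - (67/8)x + 65/32
(∇ + E_{-1/2}) f = 2x^6 + 6x^5 - (45/2)x^4 + 35x^3 - (225/8)x^2 + (29/8)x - 255/32
Δ (∇ + E_{-1/2}) f = 12x^5 + 60x^4 + 10x^3 + 60x^2 + (3/4)x - 4
∇ Δ (∇ + E_{-1/2}) f = 60x^4 + 120x^3 - 210x^2 + 270x - 389/4
(-3∇) Δ (∇ + E_{-1/2}) f = -180x^4 - 360x^3 + 630x^2 - 810x + 1167/4


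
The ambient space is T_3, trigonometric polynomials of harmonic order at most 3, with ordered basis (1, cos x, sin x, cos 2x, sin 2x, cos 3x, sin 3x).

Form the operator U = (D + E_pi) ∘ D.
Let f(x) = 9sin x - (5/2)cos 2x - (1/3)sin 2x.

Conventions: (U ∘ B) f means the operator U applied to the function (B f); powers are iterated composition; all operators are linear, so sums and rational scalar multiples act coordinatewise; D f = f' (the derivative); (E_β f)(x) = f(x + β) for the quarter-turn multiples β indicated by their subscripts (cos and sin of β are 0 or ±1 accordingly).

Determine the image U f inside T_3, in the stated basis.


D f = 9cos x - (2/3)cos 2x + 5sin 2x
D D f = -9sin x + 10cos 2x + (4/3)sin 2x
E_pi D f = -9cos x - (2/3)cos 2x + 5sin 2x
(D + E_pi) D f = -9cos x - 9sin x + (28/3)cos 2x + (19/3)sin 2x

the result is g(x) = -9cos x - 9sin x + (28/3)cos 2x + (19/3)sin 2x
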